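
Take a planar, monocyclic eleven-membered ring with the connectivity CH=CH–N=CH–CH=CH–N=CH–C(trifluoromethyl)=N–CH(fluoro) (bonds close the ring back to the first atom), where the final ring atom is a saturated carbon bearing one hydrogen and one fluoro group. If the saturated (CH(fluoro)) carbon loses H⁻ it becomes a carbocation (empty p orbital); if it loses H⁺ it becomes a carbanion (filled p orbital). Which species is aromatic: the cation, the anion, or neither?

In both ions every ring atom is sp² and contributes a p orbital, so both rings are fully conjugated.
Cation: 5 × 2 + 0 = 10 π electrons → 4(2)+2, aromatic.
Anion: 5 × 2 + 2 = 12 π electrons → 4(3), antiaromatic.

The cation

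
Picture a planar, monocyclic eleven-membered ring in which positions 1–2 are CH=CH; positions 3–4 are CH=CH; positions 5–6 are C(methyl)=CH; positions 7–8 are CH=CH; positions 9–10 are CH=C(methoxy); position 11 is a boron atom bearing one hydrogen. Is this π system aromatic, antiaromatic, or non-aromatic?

Aromatic

The p orbitals form a continuous loop: the double-bond atoms are sp², each contributing one p electron; the boron has an empty p orbital. The ring is fully conjugated.
π-electron count: 5 × 2 = 10 from the double-bond units + 0 from the BH atom = 10.
With 10 π electrons (n = 2), the Hückel 4n+2 condition holds.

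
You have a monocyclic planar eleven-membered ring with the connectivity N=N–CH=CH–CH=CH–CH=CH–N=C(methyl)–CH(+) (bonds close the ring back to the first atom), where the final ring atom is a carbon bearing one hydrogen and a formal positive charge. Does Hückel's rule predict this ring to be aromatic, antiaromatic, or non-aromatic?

Aromatic

Every ring atom contributes a p orbital perpendicular to the ring (the double-bond atoms are sp², each contributing one p electron; each sp² =N– keeps its lone pair in-plane and puts one electron into the π system; the carbocation has an empty p orbital), so the π system is cyclic and fully conjugated.
Adding the contributions, 5 × 2 = 10 from the double-bond units + 0 from the CH(+) atom = 10.
10 = 4(2) + 2, which satisfies Hückel's 4n+2 rule.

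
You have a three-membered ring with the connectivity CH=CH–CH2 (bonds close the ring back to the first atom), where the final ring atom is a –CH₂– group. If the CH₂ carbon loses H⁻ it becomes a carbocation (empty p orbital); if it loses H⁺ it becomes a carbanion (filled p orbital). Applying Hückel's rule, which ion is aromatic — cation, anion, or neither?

In both ions every ring atom is sp² and contributes a p orbital, so both rings are fully conjugated.
Cation: 1 × 2 + 0 = 2 π electrons → 4(0)+2, aromatic.
Anion: 1 × 2 + 2 = 4 π electrons → 4(1), antiaromatic.

The cation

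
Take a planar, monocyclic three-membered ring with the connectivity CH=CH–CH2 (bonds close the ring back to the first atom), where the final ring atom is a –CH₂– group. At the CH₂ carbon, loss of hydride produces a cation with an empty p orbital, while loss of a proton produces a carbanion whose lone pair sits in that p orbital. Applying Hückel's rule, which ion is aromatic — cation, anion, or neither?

Both ions have a continuous loop of p orbitals — each ring atom is sp².
Cation: 1 × 2 + 0 = 2 π electrons → 4(0)+2, aromatic.
Anion: 1 × 2 + 2 = 4 π electrons → 4(1), antiaromatic.

The cation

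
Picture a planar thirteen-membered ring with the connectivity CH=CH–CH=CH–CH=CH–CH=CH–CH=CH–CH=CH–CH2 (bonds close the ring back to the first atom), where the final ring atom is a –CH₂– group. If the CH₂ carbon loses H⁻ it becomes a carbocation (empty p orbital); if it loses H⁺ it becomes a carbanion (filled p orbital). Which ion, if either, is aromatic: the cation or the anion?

The anion

Both ions have a continuous loop of p orbitals — each ring atom is sp².
Cation: 6 × 2 + 0 = 12 π electrons → 4(3), antiaromatic.
Anion: 6 × 2 + 2 = 14 π electrons → 4(3)+2, aromatic.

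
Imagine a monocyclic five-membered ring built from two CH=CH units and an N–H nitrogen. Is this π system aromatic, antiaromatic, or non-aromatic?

Aromatic

The p orbitals form a continuous loop: each doubly-bonded ring atom is sp² with one p-orbital electron; the pyrrole-type nitrogen donates its lone pair from the p orbital. The ring is fully conjugated.
π-electron count: 2 × 2 = 4 from the double-bond units + 2 from the NH atom = 6.
That gives a 4n+2 count (6, n = 1).
This is pyrrole.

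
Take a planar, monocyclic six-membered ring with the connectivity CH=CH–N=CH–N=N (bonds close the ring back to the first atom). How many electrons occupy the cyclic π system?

The p orbitals form a continuous loop: the double-bond atoms are sp², each contributing one p electron; the doubly-bonded nitrogens are pyridine-type — their lone pairs lie in the ring plane, leaving one electron in the p orbital. The ring is fully conjugated.
Counting π electrons: 3 × 2 = 6 from the 3 double-bond units.

6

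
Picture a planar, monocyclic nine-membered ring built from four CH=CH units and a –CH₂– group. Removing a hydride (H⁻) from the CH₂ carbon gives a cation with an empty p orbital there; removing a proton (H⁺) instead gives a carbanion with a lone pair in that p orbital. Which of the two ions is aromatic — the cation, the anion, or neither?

The anion

Both ions have a continuous loop of p orbitals — each ring atom is sp².
Cation: 4 × 2 + 0 = 8 π electrons → 4(2), antiaromatic.
Anion: 4 × 2 + 2 = 10 π electrons → 4(2)+2, aromatic.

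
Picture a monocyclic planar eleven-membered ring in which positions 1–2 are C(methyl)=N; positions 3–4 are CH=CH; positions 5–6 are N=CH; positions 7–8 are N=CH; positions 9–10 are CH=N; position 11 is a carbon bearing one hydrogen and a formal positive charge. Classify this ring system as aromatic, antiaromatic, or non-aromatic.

All ring atoms are sp² and supply a p orbital to the ring (the double-bond atoms are sp², each contributing one p electron; each sp² =N– keeps its lone pair in-plane and puts one electron into the π system; the carbocation has an empty p orbital); the conjugation is uninterrupted.
Counting π electrons: 5 × 2 = 10 from the double-bond units + 0 from the CH(+) atom = 10.
With 10 π electrons (n = 2), the Hückel 4n+2 condition holds.

Aromatic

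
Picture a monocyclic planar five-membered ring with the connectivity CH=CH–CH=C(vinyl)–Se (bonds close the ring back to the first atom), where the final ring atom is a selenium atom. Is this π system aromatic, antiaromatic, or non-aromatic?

Aromatic

Check conjugation: the double-bond atoms are sp², each contributing one p electron; the selenium donates one lone pair from its p orbital — every position has a p orbital, so the cyclic π system is continuous.
π-electron count: 2 × 2 = 4 from the double-bond units + 2 from the Se atom = 6.
6 = 4(1) + 2, which satisfies Hückel's 4n+2 rule.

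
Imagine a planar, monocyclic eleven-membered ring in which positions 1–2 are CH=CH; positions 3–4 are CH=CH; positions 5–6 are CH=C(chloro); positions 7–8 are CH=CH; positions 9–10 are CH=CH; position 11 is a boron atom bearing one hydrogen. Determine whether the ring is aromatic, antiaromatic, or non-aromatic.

The p orbitals form a continuous loop: the double-bond atoms are sp², each contributing one p electron; the boron has an empty p orbital. The ring is fully conjugated.
Tallying contributions gives 5 × 2 = 10 from the double-bond units + 0 from the BH atom = 10.
Since 10 = 4·2 + 2, the ring meets the 4n+2 criterion.

Aromatic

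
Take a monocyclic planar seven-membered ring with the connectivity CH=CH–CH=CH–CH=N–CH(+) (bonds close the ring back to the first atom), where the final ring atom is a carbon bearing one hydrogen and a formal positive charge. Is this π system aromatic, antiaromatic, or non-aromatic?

Aromatic

Check conjugation: each doubly-bonded ring atom is sp² with one p-orbital electron; each =N– nitrogen is pyridine-type (lone pair in the sp² plane, one electron in the p orbital); the carbocation has an empty p orbital — every position has a p orbital, so the cyclic π system is continuous.
Counting π electrons: 3 × 2 = 6 from the double-bond units + 0 from the CH(+) atom = 6.
That gives a 4n+2 count (6, n = 1).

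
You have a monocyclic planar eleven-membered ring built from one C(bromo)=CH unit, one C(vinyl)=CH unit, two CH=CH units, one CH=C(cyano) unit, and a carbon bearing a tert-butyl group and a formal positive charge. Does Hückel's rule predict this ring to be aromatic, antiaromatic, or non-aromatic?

Aromatic

Every ring atom contributes a p orbital perpendicular to the ring (the double-bond atoms are sp², each contributing one p electron; the carbocation has an empty p orbital), so the π system is cyclic and fully conjugated.
Counting π electrons: 5 × 2 = 10 from the double-bond units + 0 from the C(tert-butyl)(+) atom = 10.
Since 10 = 4·2 + 2, the ring meets the 4n+2 criterion.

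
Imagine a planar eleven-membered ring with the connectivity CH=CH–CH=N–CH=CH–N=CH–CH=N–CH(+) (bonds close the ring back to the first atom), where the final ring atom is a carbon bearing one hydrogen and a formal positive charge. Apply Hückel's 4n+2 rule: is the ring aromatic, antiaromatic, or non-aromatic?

Check conjugation: every atom in a ring double bond is sp² and brings one electron to the p orbital; the doubly-bonded nitrogens are pyridine-type — their lone pairs lie in the ring plane, leaving one electron in the p orbital; the carbocation has an empty p orbital — every position has a p orbital, so the cyclic π system is continuous.
Adding the contributions, 5 × 2 = 10 from the double-bond units + 0 from the CH(+) atom = 10.
10 = 4(2) + 2, which satisfies Hückel's 4n+2 rule.

Aromatic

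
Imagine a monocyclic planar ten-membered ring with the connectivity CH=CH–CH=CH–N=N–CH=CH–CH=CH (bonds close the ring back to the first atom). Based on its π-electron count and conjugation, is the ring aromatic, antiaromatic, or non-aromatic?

Check conjugation: the double-bond atoms are sp², each contributing one p electron; the doubly-bonded nitrogens are pyridine-type — their lone pairs lie in the ring plane, leaving one electron in the p orbital — every position has a p orbital, so the cyclic π system is continuous.
Tallying contributions gives 5 × 2 = 10 from the 5 double-bond units.
10 = 4(2) + 2, which satisfies Hückel's 4n+2 rule.

Aromatic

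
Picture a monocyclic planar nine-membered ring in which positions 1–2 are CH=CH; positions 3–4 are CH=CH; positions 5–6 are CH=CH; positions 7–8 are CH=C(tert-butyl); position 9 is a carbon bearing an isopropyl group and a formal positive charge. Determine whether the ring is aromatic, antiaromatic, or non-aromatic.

Antiaromatic

All ring atoms are sp² and supply a p orbital to the ring (every atom in a ring double bond is sp² and brings one electron to the p orbital; the carbocation has an empty p orbital); the conjugation is uninterrupted.
π-electron count: 4 × 2 = 8 from the double-bond units + 0 from the C(isopropyl)(+) atom = 8.
8 = 4(2); a planar, fully conjugated 4n system is antiaromatic.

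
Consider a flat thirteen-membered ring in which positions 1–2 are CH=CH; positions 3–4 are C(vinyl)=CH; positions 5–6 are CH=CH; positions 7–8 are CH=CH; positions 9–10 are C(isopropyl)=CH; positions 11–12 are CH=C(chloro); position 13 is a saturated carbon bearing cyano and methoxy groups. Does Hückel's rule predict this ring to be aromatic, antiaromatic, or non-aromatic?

Non-aromatic

The C(cyano)(methoxy) position has four σ bonds — that saturated carbon is sp³ and has no p orbital in the ring π system — so the cyclic conjugation is interrupted.
Broken conjugation rules out both aromaticity and antiaromaticity.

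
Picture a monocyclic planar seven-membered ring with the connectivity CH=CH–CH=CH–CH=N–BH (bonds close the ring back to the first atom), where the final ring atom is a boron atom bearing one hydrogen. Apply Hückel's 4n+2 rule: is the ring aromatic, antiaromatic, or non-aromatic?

Aromatic

Every ring atom contributes a p orbital perpendicular to the ring (every atom in a ring double bond is sp² and brings one electron to the p orbital; each =N– nitrogen is pyridine-type (lone pair in the sp² plane, one electron in the p orbital); the boron has an empty p orbital), so the π system is cyclic and fully conjugated.
π-electron count: 3 × 2 = 6 from the double-bond units + 0 from the BH atom = 6.
6 = 4(1) + 2, which satisfies Hückel's 4n+2 rule.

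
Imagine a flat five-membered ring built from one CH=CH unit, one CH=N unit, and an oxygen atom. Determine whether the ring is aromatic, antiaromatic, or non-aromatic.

Aromatic

Check conjugation: the double-bond atoms are sp², each contributing one p electron; each =N– nitrogen is pyridine-type (lone pair in the sp² plane, one electron in the p orbital); the oxygen donates one lone pair from its p orbital — every position has a p orbital, so the cyclic π system is continuous.
Counting π electrons: 2 × 2 = 4 from the double-bond units + 2 from the O atom = 6.
Since 6 = 4·1 + 2, the ring meets the 4n+2 criterion.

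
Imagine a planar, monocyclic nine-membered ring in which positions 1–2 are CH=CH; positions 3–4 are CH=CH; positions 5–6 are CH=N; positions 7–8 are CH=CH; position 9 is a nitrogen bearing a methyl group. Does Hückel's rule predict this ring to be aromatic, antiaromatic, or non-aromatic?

Aromatic

Check conjugation: each doubly-bonded ring atom is sp² with one p-orbital electron; the doubly-bonded nitrogens are pyridine-type — their lone pairs lie in the ring plane, leaving one electron in the p orbital; the pyrrole-type nitrogen donates its lone pair from the p orbital — every position has a p orbital, so the cyclic π system is continuous.
π-electron count: 4 × 2 = 8 from the double-bond units + 2 from the N(methyl) atom = 10.
10 = 4(2) + 2, which satisfies Hückel's 4n+2 rule.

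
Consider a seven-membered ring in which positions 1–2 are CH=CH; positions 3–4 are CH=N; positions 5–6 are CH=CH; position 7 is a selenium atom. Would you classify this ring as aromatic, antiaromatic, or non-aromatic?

Antiaromatic

All ring atoms are sp² and supply a p orbital to the ring (the double-bond atoms are sp², each contributing one p electron; the doubly-bonded nitrogens are pyridine-type — their lone pairs lie in the ring plane, leaving one electron in the p orbital; the selenium donates one lone pair from its p orbital); the conjugation is uninterrupted.
Adding the contributions, 3 × 2 = 6 from the double-bond units + 2 from the Se atom = 8.
A 4n π count (8, n = 2) in a planar conjugated ring means antiaromatic.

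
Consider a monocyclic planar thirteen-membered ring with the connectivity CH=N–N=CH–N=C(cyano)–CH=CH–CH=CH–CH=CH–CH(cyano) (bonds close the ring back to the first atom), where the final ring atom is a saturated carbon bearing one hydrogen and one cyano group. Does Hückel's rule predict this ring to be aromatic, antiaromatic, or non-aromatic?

Non-aromatic

The CH(cyano) position has four σ bonds — that saturated carbon is sp³ and has no p orbital in the ring π system — so the cyclic conjugation is interrupted.
A ring that is not fully conjugated cannot be aromatic or antiaromatic regardless of its π-electron count.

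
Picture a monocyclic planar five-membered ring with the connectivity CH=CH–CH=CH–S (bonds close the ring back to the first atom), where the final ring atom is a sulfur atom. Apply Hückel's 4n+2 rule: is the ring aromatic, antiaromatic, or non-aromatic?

Aromatic

Check conjugation: the double-bond atoms are sp², each contributing one p electron; the sulfur donates one lone pair from its p orbital — every position has a p orbital, so the cyclic π system is continuous.
Counting π electrons: 2 × 2 = 4 from the double-bond units + 2 from the S atom = 6.
Since 6 = 4·1 + 2, the ring meets the 4n+2 criterion.
This is thiophene.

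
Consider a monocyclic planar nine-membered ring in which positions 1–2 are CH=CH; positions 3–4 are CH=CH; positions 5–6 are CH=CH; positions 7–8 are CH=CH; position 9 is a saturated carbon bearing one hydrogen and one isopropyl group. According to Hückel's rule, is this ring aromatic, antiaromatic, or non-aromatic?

Non-aromatic

At the CH(isopropyl) position, that saturated carbon is sp³ and has no p orbital in the ring π system; the ring's p-orbital overlap is broken there.
A ring that is not fully conjugated cannot be aromatic or antiaromatic regardless of its π-electron count.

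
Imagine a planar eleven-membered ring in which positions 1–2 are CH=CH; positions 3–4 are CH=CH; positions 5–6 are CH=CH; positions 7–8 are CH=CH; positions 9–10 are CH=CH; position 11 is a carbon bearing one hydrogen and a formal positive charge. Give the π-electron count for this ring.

10

Check conjugation: each doubly-bonded ring atom is sp² with one p-orbital electron; the carbocation has an empty p orbital — every position has a p orbital, so the cyclic π system is continuous.
π-electron count: 5 × 2 = 10 from the double-bond units + 0 from the CH(+) atom = 10.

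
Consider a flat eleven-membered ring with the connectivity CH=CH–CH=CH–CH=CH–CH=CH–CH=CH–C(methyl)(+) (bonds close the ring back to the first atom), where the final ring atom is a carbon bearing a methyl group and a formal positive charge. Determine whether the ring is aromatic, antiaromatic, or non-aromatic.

Check conjugation: the double-bond atoms are sp², each contributing one p electron; the carbocation has an empty p orbital — every position has a p orbital, so the cyclic π system is continuous.
π-electron count: 5 × 2 = 10 from the double-bond units + 0 from the C(methyl)(+) atom = 10.
With 10 π electrons (n = 2), the Hückel 4n+2 condition holds.

Aromatic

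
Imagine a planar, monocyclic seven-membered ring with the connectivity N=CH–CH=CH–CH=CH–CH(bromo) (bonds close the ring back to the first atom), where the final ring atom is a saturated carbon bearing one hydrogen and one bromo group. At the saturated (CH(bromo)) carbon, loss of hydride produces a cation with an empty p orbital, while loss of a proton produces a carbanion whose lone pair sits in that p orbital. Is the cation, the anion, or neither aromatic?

The cation

In either ion the ring is fully conjugated: every atom, including the new sp² carbon, supplies a p orbital.
Cation: 3 × 2 + 0 = 6 π electrons → 4(1)+2, aromatic.
Anion: 3 × 2 + 2 = 8 π electrons → 4(2), antiaromatic.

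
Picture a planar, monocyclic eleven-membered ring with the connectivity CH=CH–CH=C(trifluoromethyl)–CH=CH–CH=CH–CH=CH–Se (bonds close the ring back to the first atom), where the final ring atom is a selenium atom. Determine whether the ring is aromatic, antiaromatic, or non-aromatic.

Antiaromatic

All ring atoms are sp² and supply a p orbital to the ring (every atom in a ring double bond is sp² and brings one electron to the p orbital; the selenium donates one lone pair from its p orbital); the conjugation is uninterrupted.
π-electron count: 5 × 2 = 10 from the double-bond units + 2 from the Se atom = 12.
12 = 4(3); a planar, fully conjugated 4n system is antiaromatic.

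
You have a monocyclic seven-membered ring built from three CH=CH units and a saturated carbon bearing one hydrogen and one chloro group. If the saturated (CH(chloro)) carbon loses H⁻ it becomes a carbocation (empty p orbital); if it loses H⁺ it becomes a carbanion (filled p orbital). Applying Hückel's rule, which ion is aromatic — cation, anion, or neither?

The cation

Once that carbon is sp², every ring atom has a p orbital and both ions are fully conjugated.
Cation: 3 × 2 + 0 = 6 π electrons → 4(1)+2, aromatic.
Anion: 3 × 2 + 2 = 8 π electrons → 4(2), antiaromatic.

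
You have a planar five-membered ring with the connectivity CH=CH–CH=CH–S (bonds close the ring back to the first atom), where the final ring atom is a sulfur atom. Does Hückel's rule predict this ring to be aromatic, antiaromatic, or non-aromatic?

All ring atoms are sp² and supply a p orbital to the ring (every atom in a ring double bond is sp² and brings one electron to the p orbital; the sulfur donates one lone pair from its p orbital); the conjugation is uninterrupted.
Adding the contributions, 2 × 2 = 4 from the double-bond units + 2 from the S atom = 6.
6 = 4(1) + 2, which satisfies Hückel's 4n+2 rule.

Aromatic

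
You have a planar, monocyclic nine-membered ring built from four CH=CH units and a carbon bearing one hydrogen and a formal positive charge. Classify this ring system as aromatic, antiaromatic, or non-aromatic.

Antiaromatic

Check conjugation: every atom in a ring double bond is sp² and brings one electron to the p orbital; the carbocation has an empty p orbital — every position has a p orbital, so the cyclic π system is continuous.
Tallying contributions gives 4 × 2 = 8 from the double-bond units + 0 from the CH(+) atom = 8.
8 = 4(2); a planar, fully conjugated 4n system is antiaromatic.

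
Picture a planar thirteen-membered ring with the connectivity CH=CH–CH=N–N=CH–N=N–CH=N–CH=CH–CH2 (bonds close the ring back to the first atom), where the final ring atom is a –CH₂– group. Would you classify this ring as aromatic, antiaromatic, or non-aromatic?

Non-aromatic

The CH2 position has four σ bonds — the tetrahedral CH₂ carbon is sp³ and has no p orbital in the ring π system — so the cyclic conjugation is interrupted.
Without a continuous loop of overlapping p orbitals the Hückel electron count never comes into play.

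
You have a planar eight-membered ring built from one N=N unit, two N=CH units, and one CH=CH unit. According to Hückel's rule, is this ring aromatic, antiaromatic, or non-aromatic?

Antiaromatic

The p orbitals form a continuous loop: the double-bond atoms are sp², each contributing one p electron; each sp² =N– keeps its lone pair in-plane and puts one electron into the π system. The ring is fully conjugated.
Counting π electrons: 4 × 2 = 8 from the 4 double-bond units.
8 is a 4n count (n = 2), so the planar conjugated ring is antiaromatic.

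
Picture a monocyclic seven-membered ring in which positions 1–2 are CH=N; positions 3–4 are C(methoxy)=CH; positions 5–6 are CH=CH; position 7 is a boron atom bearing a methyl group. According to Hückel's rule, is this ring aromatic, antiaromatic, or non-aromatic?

Aromatic

All ring atoms are sp² and supply a p orbital to the ring (every atom in a ring double bond is sp² and brings one electron to the p orbital; the doubly-bonded nitrogens are pyridine-type — their lone pairs lie in the ring plane, leaving one electron in the p orbital; the boron has an empty p orbital); the conjugation is uninterrupted.
π-electron count: 3 × 2 = 6 from the double-bond units + 0 from the B(methyl) atom = 6.
6 = 4(1) + 2, which satisfies Hückel's 4n+2 rule.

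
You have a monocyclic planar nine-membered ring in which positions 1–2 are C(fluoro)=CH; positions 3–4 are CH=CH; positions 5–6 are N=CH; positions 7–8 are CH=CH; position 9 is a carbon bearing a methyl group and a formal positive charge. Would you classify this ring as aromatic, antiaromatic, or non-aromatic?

Antiaromatic

Every ring atom contributes a p orbital perpendicular to the ring (every atom in a ring double bond is sp² and brings one electron to the p orbital; the doubly-bonded nitrogens are pyridine-type — their lone pairs lie in the ring plane, leaving one electron in the p orbital; the carbocation has an empty p orbital), so the π system is cyclic and fully conjugated.
Tallying contributions gives 4 × 2 = 8 from the double-bond units + 0 from the C(methyl)(+) atom = 8.
8 is a 4n count (n = 2), so the planar conjugated ring is antiaromatic.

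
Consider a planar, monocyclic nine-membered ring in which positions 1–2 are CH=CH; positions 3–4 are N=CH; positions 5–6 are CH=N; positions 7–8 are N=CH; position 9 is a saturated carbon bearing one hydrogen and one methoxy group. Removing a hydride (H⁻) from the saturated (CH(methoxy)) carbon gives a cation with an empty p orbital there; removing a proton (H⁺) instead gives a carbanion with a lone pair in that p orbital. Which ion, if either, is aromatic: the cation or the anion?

Once that carbon is sp², every ring atom has a p orbital and both ions are fully conjugated.
Cation: 4 × 2 + 0 = 8 π electrons → 4(2), antiaromatic.
Anion: 4 × 2 + 2 = 10 π electrons → 4(2)+2, aromatic.

The anion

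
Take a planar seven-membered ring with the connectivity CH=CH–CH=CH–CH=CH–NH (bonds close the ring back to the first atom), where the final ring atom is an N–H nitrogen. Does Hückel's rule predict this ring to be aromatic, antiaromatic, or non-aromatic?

Antiaromatic

Every ring atom contributes a p orbital perpendicular to the ring (every atom in a ring double bond is sp² and brings one electron to the p orbital; the pyrrole-type nitrogen donates its lone pair from the p orbital), so the π system is cyclic and fully conjugated.
Adding the contributions, 3 × 2 = 6 from the double-bond units + 2 from the NH atom = 8.
With 8 = 4·2 π electrons, Hückel's rule classifies the planar ring as antiaromatic.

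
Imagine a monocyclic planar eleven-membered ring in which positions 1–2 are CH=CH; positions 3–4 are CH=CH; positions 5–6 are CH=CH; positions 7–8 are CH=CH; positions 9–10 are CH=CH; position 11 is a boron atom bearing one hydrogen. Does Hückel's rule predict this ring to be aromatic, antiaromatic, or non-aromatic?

Every ring atom contributes a p orbital perpendicular to the ring (each doubly-bonded ring atom is sp² with one p-orbital electron; the boron has an empty p orbital), so the π system is cyclic and fully conjugated.
Adding the contributions, 5 × 2 = 10 from the double-bond units + 0 from the BH atom = 10.
10 = 4(2) + 2, which satisfies Hückel's 4n+2 rule.

Aromatic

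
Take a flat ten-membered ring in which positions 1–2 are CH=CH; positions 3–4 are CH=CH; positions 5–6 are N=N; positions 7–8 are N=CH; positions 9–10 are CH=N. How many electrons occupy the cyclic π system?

10

The p orbitals form a continuous loop: each doubly-bonded ring atom is sp² with one p-orbital electron; each =N– nitrogen is pyridine-type (lone pair in the sp² plane, one electron in the p orbital). The ring is fully conjugated.
Tallying contributions gives 5 × 2 = 10 from the 5 double-bond units.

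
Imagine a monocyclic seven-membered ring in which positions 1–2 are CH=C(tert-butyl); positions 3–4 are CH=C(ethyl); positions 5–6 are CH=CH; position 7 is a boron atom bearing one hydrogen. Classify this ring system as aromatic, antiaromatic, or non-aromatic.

Every ring atom contributes a p orbital perpendicular to the ring (every atom in a ring double bond is sp² and brings one electron to the p orbital; the boron has an empty p orbital), so the π system is cyclic and fully conjugated.
Tallying contributions gives 3 × 2 = 6 from the double-bond units + 0 from the BH atom = 6.
6 = 4(1) + 2, which satisfies Hückel's 4n+2 rule.

Aromatic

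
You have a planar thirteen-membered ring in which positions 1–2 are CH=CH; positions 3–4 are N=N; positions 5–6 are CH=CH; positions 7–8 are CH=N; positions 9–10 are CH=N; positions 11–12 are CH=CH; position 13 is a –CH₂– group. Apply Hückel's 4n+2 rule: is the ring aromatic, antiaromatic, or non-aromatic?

Non-aromatic

At the CH2 position, the tetrahedral CH₂ carbon is sp³ and has no p orbital in the ring π system; the ring's p-orbital overlap is broken there.
Without a continuous loop of overlapping p orbitals the Hückel electron count never comes into play.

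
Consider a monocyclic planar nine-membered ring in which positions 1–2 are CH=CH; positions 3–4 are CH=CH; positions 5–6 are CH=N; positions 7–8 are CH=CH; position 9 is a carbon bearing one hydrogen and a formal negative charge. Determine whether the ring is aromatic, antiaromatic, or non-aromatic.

The p orbitals form a continuous loop: the double-bond atoms are sp², each contributing one p electron; each sp² =N– keeps its lone pair in-plane and puts one electron into the π system; the carbanion's lone pair occupies the p orbital. The ring is fully conjugated.
Adding the contributions, 4 × 2 = 8 from the double-bond units + 2 from the CH(-) atom = 10.
With 10 π electrons (n = 2), the Hückel 4n+2 condition holds.

Aromatic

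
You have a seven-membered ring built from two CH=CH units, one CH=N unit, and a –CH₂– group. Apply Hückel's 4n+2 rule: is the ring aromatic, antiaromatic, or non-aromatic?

Non-aromatic

Because the tetrahedral CH₂ carbon is sp³ and has no p orbital in the ring π system at the CH2 position, the π system cannot extend all the way around the ring.
Hückel's rule only applies to fully conjugated rings, so this one is simply non-aromatic.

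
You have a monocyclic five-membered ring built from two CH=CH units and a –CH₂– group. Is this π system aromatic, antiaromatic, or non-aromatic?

Non-aromatic

The CH2 position has four σ bonds — the tetrahedral CH₂ carbon is sp³ and has no p orbital in the ring π system — so the cyclic conjugation is interrupted.
Without a continuous loop of overlapping p orbitals the Hückel electron count never comes into play.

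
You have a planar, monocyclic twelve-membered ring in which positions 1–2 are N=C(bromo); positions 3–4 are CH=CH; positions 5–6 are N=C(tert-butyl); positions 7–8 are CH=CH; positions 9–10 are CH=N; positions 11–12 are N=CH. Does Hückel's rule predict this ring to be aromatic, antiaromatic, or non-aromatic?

Check conjugation: the double-bond atoms are sp², each contributing one p electron; the doubly-bonded nitrogens are pyridine-type — their lone pairs lie in the ring plane, leaving one electron in the p orbital — every position has a p orbital, so the cyclic π system is continuous.
Adding the contributions, 6 × 2 = 12 from the 6 double-bond units.
12 = 4(3); a planar, fully conjugated 4n system is antiaromatic.

Antiaromatic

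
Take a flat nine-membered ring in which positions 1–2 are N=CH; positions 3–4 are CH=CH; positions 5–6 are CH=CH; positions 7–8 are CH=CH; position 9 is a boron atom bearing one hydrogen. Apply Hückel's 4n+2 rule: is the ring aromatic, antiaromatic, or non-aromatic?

Antiaromatic

The p orbitals form a continuous loop: each doubly-bonded ring atom is sp² with one p-orbital electron; each sp² =N– keeps its lone pair in-plane and puts one electron into the π system; the boron has an empty p orbital. The ring is fully conjugated.
Adding the contributions, 4 × 2 = 8 from the double-bond units + 0 from the BH atom = 8.
8 = 4(2); a planar, fully conjugated 4n system is antiaromatic.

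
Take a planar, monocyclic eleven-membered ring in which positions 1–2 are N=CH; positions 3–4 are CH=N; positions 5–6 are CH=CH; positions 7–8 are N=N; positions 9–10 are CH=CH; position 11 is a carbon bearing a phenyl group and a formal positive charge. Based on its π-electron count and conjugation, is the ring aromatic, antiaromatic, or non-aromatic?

Check conjugation: every atom in a ring double bond is sp² and brings one electron to the p orbital; the doubly-bonded nitrogens are pyridine-type — their lone pairs lie in the ring plane, leaving one electron in the p orbital; the carbocation has an empty p orbital — every position has a p orbital, so the cyclic π system is continuous.
Counting π electrons: 5 × 2 = 10 from the double-bond units + 0 from the C(phenyl)(+) atom = 10.
Since 10 = 4·2 + 2, the ring meets the 4n+2 criterion.

Aromatic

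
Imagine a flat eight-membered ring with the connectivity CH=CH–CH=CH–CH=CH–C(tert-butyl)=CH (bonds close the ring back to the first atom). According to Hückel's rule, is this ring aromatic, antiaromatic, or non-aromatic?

The p orbitals form a continuous loop: each doubly-bonded ring atom is sp² with one p-orbital electron. The ring is fully conjugated.
Counting π electrons: 4 × 2 = 8 from the 4 double-bond units.
A 4n π count (8, n = 2) in a planar conjugated ring means antiaromatic.

Antiaromatic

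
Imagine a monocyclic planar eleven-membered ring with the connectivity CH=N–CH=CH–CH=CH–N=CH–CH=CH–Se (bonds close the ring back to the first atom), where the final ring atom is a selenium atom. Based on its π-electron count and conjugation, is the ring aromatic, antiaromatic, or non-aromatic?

Antiaromatic

All ring atoms are sp² and supply a p orbital to the ring (the double-bond atoms are sp², each contributing one p electron; each =N– nitrogen is pyridine-type (lone pair in the sp² plane, one electron in the p orbital); the selenium donates one lone pair from its p orbital); the conjugation is uninterrupted.
π-electron count: 5 × 2 = 10 from the double-bond units + 2 from the Se atom = 12.
A 4n π count (12, n = 3) in a planar conjugated ring means antiaromatic.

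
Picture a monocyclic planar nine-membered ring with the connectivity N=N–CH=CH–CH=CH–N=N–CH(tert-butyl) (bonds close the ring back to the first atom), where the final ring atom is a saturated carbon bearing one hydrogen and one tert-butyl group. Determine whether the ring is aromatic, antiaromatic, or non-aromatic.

Non-aromatic

Because that saturated carbon is sp³ and has no p orbital in the ring π system at the CH(tert-butyl) position, the π system cannot extend all the way around the ring.
A ring that is not fully conjugated cannot be aromatic or antiaromatic regardless of its π-electron count.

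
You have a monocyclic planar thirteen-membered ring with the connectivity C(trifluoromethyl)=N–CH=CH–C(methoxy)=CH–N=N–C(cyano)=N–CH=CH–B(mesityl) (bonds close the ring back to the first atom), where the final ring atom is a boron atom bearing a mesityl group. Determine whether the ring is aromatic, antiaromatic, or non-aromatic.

The p orbitals form a continuous loop: every atom in a ring double bond is sp² and brings one electron to the p orbital; each =N– nitrogen is pyridine-type (lone pair in the sp² plane, one electron in the p orbital); the boron has an empty p orbital. The ring is fully conjugated.
Tallying contributions gives 6 × 2 = 12 from the double-bond units + 0 from the B(mesityl) atom = 12.
A 4n π count (12, n = 3) in a planar conjugated ring means antiaromatic.

Antiaromatic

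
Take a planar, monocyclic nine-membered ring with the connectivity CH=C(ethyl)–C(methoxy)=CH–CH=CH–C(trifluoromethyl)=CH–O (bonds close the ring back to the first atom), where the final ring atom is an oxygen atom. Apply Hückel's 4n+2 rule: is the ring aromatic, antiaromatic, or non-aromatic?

Aromatic

Check conjugation: every atom in a ring double bond is sp² and brings one electron to the p orbital; the oxygen donates one lone pair from its p orbital — every position has a p orbital, so the cyclic π system is continuous.
π-electron count: 4 × 2 = 8 from the double-bond units + 2 from the O atom = 10.
That gives a 4n+2 count (10, n = 2).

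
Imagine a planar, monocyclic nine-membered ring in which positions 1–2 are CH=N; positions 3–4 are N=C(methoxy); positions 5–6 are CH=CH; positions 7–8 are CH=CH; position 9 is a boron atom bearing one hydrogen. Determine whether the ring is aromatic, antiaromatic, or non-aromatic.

Antiaromatic

All ring atoms are sp² and supply a p orbital to the ring (the double-bond atoms are sp², each contributing one p electron; each =N– nitrogen is pyridine-type (lone pair in the sp² plane, one electron in the p orbital); the boron has an empty p orbital); the conjugation is uninterrupted.
Counting π electrons: 4 × 2 = 8 from the double-bond units + 0 from the BH atom = 8.
8 = 4(2); a planar, fully conjugated 4n system is antiaromatic.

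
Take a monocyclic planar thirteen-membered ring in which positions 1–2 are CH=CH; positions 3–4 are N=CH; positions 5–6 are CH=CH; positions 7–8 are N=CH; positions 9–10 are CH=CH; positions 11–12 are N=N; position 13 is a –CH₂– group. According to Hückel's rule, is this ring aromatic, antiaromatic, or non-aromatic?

Non-aromatic

Because the tetrahedral CH₂ carbon is sp³ and has no p orbital in the ring π system at the CH2 position, the π system cannot extend all the way around the ring.
Without a continuous loop of overlapping p orbitals the Hückel electron count never comes into play.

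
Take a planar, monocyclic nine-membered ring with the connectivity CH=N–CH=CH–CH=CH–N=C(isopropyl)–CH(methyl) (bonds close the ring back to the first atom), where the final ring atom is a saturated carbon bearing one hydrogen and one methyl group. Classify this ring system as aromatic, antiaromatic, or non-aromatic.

Because that saturated carbon is sp³ and has no p orbital in the ring π system at the CH(methyl) position, the π system cannot extend all the way around the ring.
Broken conjugation rules out both aromaticity and antiaromaticity.

Non-aromatic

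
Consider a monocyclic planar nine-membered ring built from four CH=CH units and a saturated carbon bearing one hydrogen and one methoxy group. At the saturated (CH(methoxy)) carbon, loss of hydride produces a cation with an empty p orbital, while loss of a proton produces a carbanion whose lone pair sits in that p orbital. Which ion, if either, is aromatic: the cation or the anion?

The anion

Both ions have a continuous loop of p orbitals — each ring atom is sp².
Cation: 4 × 2 + 0 = 8 π electrons → 4(2), antiaromatic.
Anion: 4 × 2 + 2 = 10 π electrons → 4(2)+2, aromatic.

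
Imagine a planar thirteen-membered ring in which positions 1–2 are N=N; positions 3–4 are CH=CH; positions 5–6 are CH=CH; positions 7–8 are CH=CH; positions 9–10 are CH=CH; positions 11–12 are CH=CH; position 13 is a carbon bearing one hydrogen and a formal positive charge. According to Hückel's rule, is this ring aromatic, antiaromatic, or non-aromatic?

Every ring atom contributes a p orbital perpendicular to the ring (every atom in a ring double bond is sp² and brings one electron to the p orbital; each sp² =N– keeps its lone pair in-plane and puts one electron into the π system; the carbocation has an empty p orbital), so the π system is cyclic and fully conjugated.
Adding the contributions, 6 × 2 = 12 from the double-bond units + 0 from the CH(+) atom = 12.
12 is a 4n count (n = 3), so the planar conjugated ring is antiaromatic.

Antiaromatic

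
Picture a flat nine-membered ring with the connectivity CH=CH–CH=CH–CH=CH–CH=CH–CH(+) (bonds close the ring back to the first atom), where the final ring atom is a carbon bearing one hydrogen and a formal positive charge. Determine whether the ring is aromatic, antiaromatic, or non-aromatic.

All ring atoms are sp² and supply a p orbital to the ring (the double-bond atoms are sp², each contributing one p electron; the carbocation has an empty p orbital); the conjugation is uninterrupted.
Counting π electrons: 4 × 2 = 8 from the double-bond units + 0 from the CH(+) atom = 8.
8 = 4(2); a planar, fully conjugated 4n system is antiaromatic.

Antiaromatic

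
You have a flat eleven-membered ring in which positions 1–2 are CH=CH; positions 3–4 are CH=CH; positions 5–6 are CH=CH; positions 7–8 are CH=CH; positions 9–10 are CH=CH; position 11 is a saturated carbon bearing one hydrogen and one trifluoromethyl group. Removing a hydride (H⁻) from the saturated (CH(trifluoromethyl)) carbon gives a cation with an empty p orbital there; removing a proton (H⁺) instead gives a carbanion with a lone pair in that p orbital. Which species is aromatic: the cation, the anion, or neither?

The cation

Both ions have a continuous loop of p orbitals — each ring atom is sp².
Cation: 5 × 2 + 0 = 10 π electrons → 4(2)+2, aromatic.
Anion: 5 × 2 + 2 = 12 π electrons → 4(3), antiaromatic.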